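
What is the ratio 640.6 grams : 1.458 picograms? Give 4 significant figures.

(640.6) / (1.458e-12) = 439.37e12

439400000000000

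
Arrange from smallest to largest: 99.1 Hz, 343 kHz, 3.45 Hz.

99.1 Hz = 99.1 Hz
343 kHz = 343000 Hz
3.45 Hz = 3.45 Hz

3.45 Hz < 99.1 Hz < 343 kHz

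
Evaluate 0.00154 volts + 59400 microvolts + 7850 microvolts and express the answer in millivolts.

68.79 millivolts

In millivolts:
  0.00154 volts = 0.00154 × 10³ millivolts = 1.54
  59400 microvolts = 59400 × 10⁻³ millivolts = 59.4
  7850 microvolts = 7850 × 10⁻³ millivolts = 7.85
Sum: 1.54 + 59.4 + 7.85 = 68.79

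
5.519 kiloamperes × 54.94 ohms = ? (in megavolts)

0.30321386 megavolts

5.519 × 10^3 × 54.94 = 303.21386 × 10^3 V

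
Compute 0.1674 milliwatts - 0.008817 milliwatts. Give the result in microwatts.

158.583 microwatts

In microwatts:
  0.1674 milliwatts = 0.1674 × 10³ microwatts = 167.4
  0.008817 milliwatts = 0.008817 × 10³ microwatts = 8.817
Difference: 167.4 - 8.817 = 158.583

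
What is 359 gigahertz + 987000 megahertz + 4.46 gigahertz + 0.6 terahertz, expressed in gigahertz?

1950.46 gigahertz

In gigahertz:
  359 gigahertz → 359
  987000 megahertz = 987000 × 10⁻³ gigahertz = 987
  4.46 gigahertz → 4.46
  0.6 terahertz = 0.6 × 10³ gigahertz = 600
Sum: 359 + 987 + 4.46 + 600 = 1950.46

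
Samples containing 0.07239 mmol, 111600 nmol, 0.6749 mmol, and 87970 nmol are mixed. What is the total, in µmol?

946.86 µmol

In µmol:
  0.07239 mmol = 0.07239 × 10³ µmol = 72.39
  111600 nmol = 111600 × 10⁻³ µmol = 111.6
  0.6749 mmol = 0.6749 × 10³ µmol = 674.9
  87970 nmol = 87970 × 10⁻³ µmol = 87.97
Sum: 72.39 + 111.6 + 674.9 + 87.97 = 946.86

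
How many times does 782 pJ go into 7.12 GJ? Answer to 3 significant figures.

(7.12 × 10^9) / (782 × 10^-12) = 0.009105 × 10^21

9100000000000000000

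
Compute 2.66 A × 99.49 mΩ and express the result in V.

0.2646434 V

2.66 × 99.49e-3 = 264.6434e-3 V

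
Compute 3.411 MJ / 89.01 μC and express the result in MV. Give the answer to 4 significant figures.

38320 MV

(3.411 × 10⁶) / (89.01 × 10⁻⁶) = 0.0383215 × 10¹² V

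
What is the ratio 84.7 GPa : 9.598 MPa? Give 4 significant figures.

8825

(84.7 × 10^9) / (9.598 × 10^6) = 8.8248 × 10^3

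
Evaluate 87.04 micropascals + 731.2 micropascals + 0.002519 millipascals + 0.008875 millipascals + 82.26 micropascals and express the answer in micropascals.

911.894 micropascals

In micropascals:
  87.04 micropascals → 87.04
  731.2 micropascals → 731.2
  0.002519 millipascals = 0.002519 × 10^3 micropascals = 2.519
  0.008875 millipascals = 0.008875 × 10^3 micropascals = 8.875
  82.26 micropascals → 82.26
Sum: 87.04 + 731.2 + 2.519 + 8.875 + 82.26 = 911.894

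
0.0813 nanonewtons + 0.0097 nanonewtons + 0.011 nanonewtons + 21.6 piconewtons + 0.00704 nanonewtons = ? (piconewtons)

In piconewtons:
  0.0813 nanonewtons = 0.0813 × 10³ piconewtons = 81.3
  0.0097 nanonewtons = 0.0097 × 10³ piconewtons = 9.7
  0.011 nanonewtons = 0.011 × 10³ piconewtons = 11
  21.6 piconewtons → 21.6
  0.00704 nanonewtons = 0.00704 × 10³ piconewtons = 7.04
Sum: 81.3 + 9.7 + 11 + 21.6 + 7.04 = 130.64

130.64 piconewtons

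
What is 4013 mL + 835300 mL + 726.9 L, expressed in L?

In L:
  4013 mL = 4013 × 10^-3 L = 4.013
  835300 mL = 835300 × 10^-3 L = 835.3
  726.9 L → 726.9
Sum: 4.013 + 835.3 + 726.9 = 1566.213

1566.213 L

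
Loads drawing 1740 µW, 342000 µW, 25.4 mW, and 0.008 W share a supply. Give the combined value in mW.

In mW:
  1740 µW = 1740 × 10⁻³ mW = 1.74
  342000 µW = 342000 × 10⁻³ mW = 342
  25.4 mW → 25.4
  0.008 W = 0.008 × 10³ mW = 8
Sum: 1.74 + 342 + 25.4 + 8 = 377.14

377.14 mW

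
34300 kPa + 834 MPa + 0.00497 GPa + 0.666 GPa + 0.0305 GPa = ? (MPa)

In MPa:
  34300 kPa = 34300e-3 MPa = 34.3
  834 MPa → 834
  0.00497 GPa = 0.00497e3 MPa = 4.97
  0.666 GPa = 0.666e3 MPa = 666
  0.0305 GPa = 0.0305e3 MPa = 30.5
Sum: 34.3 + 834 + 4.97 + 666 + 30.5 = 1569.77

1569.77 MPa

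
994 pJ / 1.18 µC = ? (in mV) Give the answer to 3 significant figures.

0.842 mV

(994 × 10⁻¹²) / (1.18 × 10⁻⁶) = 842.37 × 10⁻⁶ V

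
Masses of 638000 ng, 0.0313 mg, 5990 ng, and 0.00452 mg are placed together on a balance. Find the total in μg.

In μg:
  638000 ng = 638000 × 10⁻³ μg = 638
  0.0313 mg = 0.0313 × 10³ μg = 31.3
  5990 ng = 5990 × 10⁻³ μg = 5.99
  0.00452 mg = 0.00452 × 10³ μg = 4.52
Sum: 638 + 31.3 + 5.99 + 4.52 = 679.81

679.81 μg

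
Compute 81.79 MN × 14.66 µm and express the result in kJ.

81.79 × 10^6 × 14.66 × 10^-6 = 1199.0414 J

1.1990414 kJ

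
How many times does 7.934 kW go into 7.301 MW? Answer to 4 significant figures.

(7.301e6) / (7.934e3) = 0.92022e3

920.2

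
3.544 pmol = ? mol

pico = 10⁻¹², (no prefix) = 10⁰; factor is 10⁻¹².
3.544 × 10⁻¹² = 0.000000000003544

0.000000000003544 mol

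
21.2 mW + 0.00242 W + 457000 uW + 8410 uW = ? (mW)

489.03 mW

In mW:
  21.2 mW → 21.2
  0.00242 W = 0.00242e3 mW = 2.42
  457000 uW = 457000e-3 mW = 457
  8410 uW = 8410e-3 mW = 8.41
Sum: 21.2 + 2.42 + 457 + 8.41 = 489.03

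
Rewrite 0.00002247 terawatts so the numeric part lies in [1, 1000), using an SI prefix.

= 22.47 × 10⁶ watts; 10⁶ is mega.

22.47 megawatts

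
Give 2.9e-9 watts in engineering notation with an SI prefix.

= 2.9e-9 watts; 1e-9 is nano.

2.9 nanowatts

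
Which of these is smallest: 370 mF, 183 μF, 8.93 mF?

183 μF

370 mF = 0.37 F
183 μF = 0.000183 F
8.93 mF = 0.00893 F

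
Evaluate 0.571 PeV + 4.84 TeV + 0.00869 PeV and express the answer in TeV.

In TeV:
  0.571 PeV = 0.571 × 10³ TeV = 571
  4.84 TeV → 4.84
  0.00869 PeV = 0.00869 × 10³ TeV = 8.69
Sum: 571 + 4.84 + 8.69 = 584.53

584.53 TeV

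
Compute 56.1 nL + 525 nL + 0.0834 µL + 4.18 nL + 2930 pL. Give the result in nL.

In nL:
  56.1 nL → 56.1
  525 nL → 525
  0.0834 µL = 0.0834 × 10³ nL = 83.4
  4.18 nL → 4.18
  2930 pL = 2930 × 10⁻³ nL = 2.93
Sum: 56.1 + 525 + 83.4 + 4.18 + 2.93 = 671.61

671.61 nL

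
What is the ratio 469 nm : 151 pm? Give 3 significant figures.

(469 × 10⁻⁹) / (151 × 10⁻¹²) = 3.106 × 10³

3110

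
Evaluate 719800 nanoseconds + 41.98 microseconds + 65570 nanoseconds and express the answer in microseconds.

827.35 microseconds

In microseconds:
  719800 nanoseconds = 719800e-3 microseconds = 719.8
  41.98 microseconds → 41.98
  65570 nanoseconds = 65570e-3 microseconds = 65.57
Sum: 719.8 + 41.98 + 65.57 = 827.35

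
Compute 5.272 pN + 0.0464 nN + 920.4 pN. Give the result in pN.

972.072 pN

In pN:
  5.272 pN → 5.272
  0.0464 nN = 0.0464 × 10^3 pN = 46.4
  920.4 pN → 920.4
Sum: 5.272 + 46.4 + 920.4 = 972.072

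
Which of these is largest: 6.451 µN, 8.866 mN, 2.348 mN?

6.451 µN = 0.000006451 N
8.866 mN = 0.008866 N
2.348 mN = 0.002348 N

8.866 mN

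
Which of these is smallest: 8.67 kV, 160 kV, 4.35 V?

4.35 V

8.67 kV = 8670 V
160 kV = 160000 V
4.35 V = 4.35 V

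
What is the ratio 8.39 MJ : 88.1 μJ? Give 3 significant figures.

(8.39 × 10⁶) / (88.1 × 10⁻⁶) = 0.09523 × 10¹²

95200000000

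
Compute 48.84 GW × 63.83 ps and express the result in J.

3.1174572 J

48.84 × 10^9 × 63.83 × 10^-12 = 3117.4572 × 10^-3 J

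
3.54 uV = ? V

0.00000354 V

micro = 10^-6, (no prefix) = 10^0; factor is 10^-6.
3.54 × 10^-6 = 0.00000354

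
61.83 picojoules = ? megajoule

0.00000000000000006183 megajoules

pico = 1e-12, mega = 1e6; factor is 1e-18.
61.83 × 1e-18 = 0.00000000000000006183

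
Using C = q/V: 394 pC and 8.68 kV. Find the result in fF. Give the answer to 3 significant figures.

(394e-12) / (8.68e3) = 45.392e-15 F

45.4 fF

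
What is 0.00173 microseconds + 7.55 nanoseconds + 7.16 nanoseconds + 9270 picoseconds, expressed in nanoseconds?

In nanoseconds:
  0.00173 microseconds = 0.00173 × 10³ nanoseconds = 1.73
  7.55 nanoseconds → 7.55
  7.16 nanoseconds → 7.16
  9270 picoseconds = 9270 × 10⁻³ nanoseconds = 9.27
Sum: 1.73 + 7.55 + 7.16 + 9.27 = 25.71

25.71 nanoseconds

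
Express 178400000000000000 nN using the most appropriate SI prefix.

178.4 MN

= 178.4 × 10⁶ N; 10⁶ is mega.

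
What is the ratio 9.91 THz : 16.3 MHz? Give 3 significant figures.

608000

(9.91 × 10^12) / (16.3 × 10^6) = 0.608 × 10^6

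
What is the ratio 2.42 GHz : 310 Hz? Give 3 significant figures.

(2.42 × 10⁹) / (310) = 0.007806 × 10⁹

7810000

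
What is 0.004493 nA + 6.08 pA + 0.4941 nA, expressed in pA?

In pA:
  0.004493 nA = 0.004493 × 10^3 pA = 4.493
  6.08 pA → 6.08
  0.4941 nA = 0.4941 × 10^3 pA = 494.1
Sum: 4.493 + 6.08 + 494.1 = 504.673

504.673 pA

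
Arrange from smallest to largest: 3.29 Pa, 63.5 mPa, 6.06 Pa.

3.29 Pa = 3.29 Pa
63.5 mPa = 0.0635 Pa
6.06 Pa = 6.06 Pa

63.5 mPa < 3.29 Pa < 6.06 Pa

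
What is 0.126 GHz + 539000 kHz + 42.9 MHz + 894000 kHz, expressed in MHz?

1601.9 MHz

In MHz:
  0.126 GHz = 0.126 × 10³ MHz = 126
  539000 kHz = 539000 × 10⁻³ MHz = 539
  42.9 MHz → 42.9
  894000 kHz = 894000 × 10⁻³ MHz = 894
Sum: 126 + 539 + 42.9 + 894 = 1601.9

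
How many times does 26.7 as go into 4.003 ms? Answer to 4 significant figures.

149900000000000

(4.003 × 10^-3) / (26.7 × 10^-18) = 0.14993 × 10^15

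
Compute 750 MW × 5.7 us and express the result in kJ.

4.275 kJ

750 × 10⁶ × 5.7 × 10⁻⁶ = 4275 J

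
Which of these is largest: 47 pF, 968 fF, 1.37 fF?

47 pF

47 pF = 0.000000000047 F
968 fF = 0.000000000000968 F
1.37 fF = 0.00000000000000137 F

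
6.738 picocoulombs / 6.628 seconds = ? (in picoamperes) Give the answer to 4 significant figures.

1.017 picoamperes

(6.738e-12) / (6.628) = 1.0166e-12 A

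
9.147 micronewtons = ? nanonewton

9147 nanonewtons

micro = 1e-6, nano = 1e-9; factor is 1e3.
9.147 × 1e3 = 9147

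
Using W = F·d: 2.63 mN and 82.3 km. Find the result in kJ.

0.216449 kJ

2.63 × 10^-3 × 82.3 × 10^3 = 216.449 J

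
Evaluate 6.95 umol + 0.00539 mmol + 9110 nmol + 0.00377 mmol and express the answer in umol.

In umol:
  6.95 umol → 6.95
  0.00539 mmol = 0.00539 × 10³ umol = 5.39
  9110 nmol = 9110 × 10⁻³ umol = 9.11
  0.00377 mmol = 0.00377 × 10³ umol = 3.77
Sum: 6.95 + 5.39 + 9.11 + 3.77 = 25.22

25.22 umol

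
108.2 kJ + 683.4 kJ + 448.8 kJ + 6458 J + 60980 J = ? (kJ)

In kJ:
  108.2 kJ → 108.2
  683.4 kJ → 683.4
  448.8 kJ → 448.8
  6458 J = 6458e-3 kJ = 6.458
  60980 J = 60980e-3 kJ = 60.98
Sum: 108.2 + 683.4 + 448.8 + 6.458 + 60.98 = 1307.838

1307.838 kJ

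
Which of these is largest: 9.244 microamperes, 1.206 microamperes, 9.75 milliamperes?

9.244 microamperes = 0.000009244 amperes
1.206 microamperes = 0.000001206 amperes
9.75 milliamperes = 0.00975 amperes

9.75 milliamperes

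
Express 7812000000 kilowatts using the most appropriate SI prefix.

= 7.812 × 10¹² watts; 10¹² is tera.

7.812 terawatts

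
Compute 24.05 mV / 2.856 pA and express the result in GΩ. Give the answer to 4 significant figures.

(24.05 × 10^-3) / (2.856 × 10^-12) = 8.42087 × 10^9 Ω

8.421 GΩ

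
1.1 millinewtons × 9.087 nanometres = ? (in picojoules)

1.1e-3 × 9.087e-9 = 9.9957e-12 J

9.9957 picojoules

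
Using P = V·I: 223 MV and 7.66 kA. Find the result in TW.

1.70818 TW

223 × 10⁶ × 7.66 × 10³ = 1708.18 × 10⁹ W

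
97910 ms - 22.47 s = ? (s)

75.44 s

In s:
  97910 ms = 97910e-3 s = 97.91
  22.47 s → 22.47
Difference: 97.91 - 22.47 = 75.44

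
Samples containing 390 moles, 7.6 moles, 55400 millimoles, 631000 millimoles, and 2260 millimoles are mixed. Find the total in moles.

1086.26 moles

In moles:
  390 moles → 390
  7.6 moles → 7.6
  55400 millimoles = 55400 × 10⁻³ moles = 55.4
  631000 millimoles = 631000 × 10⁻³ moles = 631
  2260 millimoles = 2260 × 10⁻³ moles = 2.26
Sum: 390 + 7.6 + 55.4 + 631 + 2.26 = 1086.26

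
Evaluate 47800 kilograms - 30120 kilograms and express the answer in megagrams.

17.68 megagrams

In megagrams:
  47800 kilograms = 47800e-3 megagrams = 47.8
  30120 kilograms = 30120e-3 megagrams = 30.12
Difference: 47.8 - 30.12 = 17.68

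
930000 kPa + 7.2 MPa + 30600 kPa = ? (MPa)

967.8 MPa

In MPa:
  930000 kPa = 930000e-3 MPa = 930
  7.2 MPa → 7.2
  30600 kPa = 30600e-3 MPa = 30.6
Sum: 930 + 7.2 + 30.6 = 967.8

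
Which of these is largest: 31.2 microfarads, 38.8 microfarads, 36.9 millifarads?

31.2 microfarads = 0.0000312 farads
38.8 microfarads = 0.0000388 farads
36.9 millifarads = 0.0369 farads

36.9 millifarads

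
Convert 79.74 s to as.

79740000000000000000 as

(no prefix) = 1e0, atto = 1e-18; factor is 1e18.
79.74 × 1e18 = 79740000000000000000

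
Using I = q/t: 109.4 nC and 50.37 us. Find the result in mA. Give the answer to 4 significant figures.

(109.4e-9) / (50.37e-6) = 2.17193e-3 A

2.172 mA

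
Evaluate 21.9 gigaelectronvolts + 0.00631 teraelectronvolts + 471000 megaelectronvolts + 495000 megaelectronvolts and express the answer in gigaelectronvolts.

In gigaelectronvolts:
  21.9 gigaelectronvolts → 21.9
  0.00631 teraelectronvolts = 0.00631e3 gigaelectronvolts = 6.31
  471000 megaelectronvolts = 471000e-3 gigaelectronvolts = 471
  495000 megaelectronvolts = 495000e-3 gigaelectronvolts = 495
Sum: 21.9 + 6.31 + 471 + 495 = 994.21

994.21 gigaelectronvolts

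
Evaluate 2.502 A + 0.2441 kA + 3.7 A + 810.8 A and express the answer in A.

1061.102 A

In A:
  2.502 A → 2.502
  0.2441 kA = 0.2441e3 A = 244.1
  3.7 A → 3.7
  810.8 A → 810.8
Sum: 2.502 + 244.1 + 3.7 + 810.8 = 1061.102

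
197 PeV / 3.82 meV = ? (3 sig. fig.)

(197 × 10^15) / (3.82 × 10^-3) = 51.57 × 10^18

51600000000000000000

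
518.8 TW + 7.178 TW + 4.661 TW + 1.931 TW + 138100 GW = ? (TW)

670.67 TW

In TW:
  518.8 TW → 518.8
  7.178 TW → 7.178
  4.661 TW → 4.661
  1.931 TW → 1.931
  138100 GW = 138100 × 10^-3 TW = 138.1
Sum: 518.8 + 7.178 + 4.661 + 1.931 + 138.1 = 670.67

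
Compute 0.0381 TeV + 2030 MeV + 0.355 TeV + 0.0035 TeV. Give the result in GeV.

398.63 GeV

In GeV:
  0.0381 TeV = 0.0381 × 10^3 GeV = 38.1
  2030 MeV = 2030 × 10^-3 GeV = 2.03
  0.355 TeV = 0.355 × 10^3 GeV = 355
  0.0035 TeV = 0.0035 × 10^3 GeV = 3.5
Sum: 38.1 + 2.03 + 355 + 3.5 = 398.63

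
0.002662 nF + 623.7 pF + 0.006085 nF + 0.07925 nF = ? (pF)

In pF:
  0.002662 nF = 0.002662 × 10^3 pF = 2.662
  623.7 pF → 623.7
  0.006085 nF = 0.006085 × 10^3 pF = 6.085
  0.07925 nF = 0.07925 × 10^3 pF = 79.25
Sum: 2.662 + 623.7 + 6.085 + 79.25 = 711.697

711.697 pF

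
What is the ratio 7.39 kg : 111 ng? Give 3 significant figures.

66600000000

(7.39 × 10^3) / (111 × 10^-9) = 0.06658 × 10^12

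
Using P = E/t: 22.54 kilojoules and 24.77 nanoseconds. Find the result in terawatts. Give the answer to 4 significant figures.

(22.54 × 10^3) / (24.77 × 10^-9) = 0.909972 × 10^12 W

0.9100 terawatts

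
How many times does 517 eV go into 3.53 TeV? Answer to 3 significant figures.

(3.53 × 10¹²) / (517) = 0.006828 × 10¹²

6830000000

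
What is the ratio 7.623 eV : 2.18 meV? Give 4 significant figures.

(7.623) / (2.18 × 10^-3) = 3.4968 × 10^3

3497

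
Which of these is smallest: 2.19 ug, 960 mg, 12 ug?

2.19 ug = 0.00000219 g
960 mg = 0.96 g
12 ug = 0.000012 g

2.19 ug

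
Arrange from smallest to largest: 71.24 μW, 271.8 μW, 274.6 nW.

71.24 μW = 0.00007124 W
271.8 μW = 0.0002718 W
274.6 nW = 0.0000002746 W

274.6 nW < 71.24 μW < 271.8 μW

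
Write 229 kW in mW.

229000000 mW

kilo = 10³, milli = 10⁻³; factor is 10⁶.
229 × 10⁶ = 229000000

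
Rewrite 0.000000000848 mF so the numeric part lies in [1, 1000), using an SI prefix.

= 848 × 10⁻¹⁵ F; 10⁻¹⁵ is femto.

848 fF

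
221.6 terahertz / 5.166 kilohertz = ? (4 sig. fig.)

42900000000

(221.6e12) / (5.166e3) = 42.896e9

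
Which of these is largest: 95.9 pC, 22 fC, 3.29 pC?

95.9 pC = 0.0000000000959 C
22 fC = 0.000000000000022 C
3.29 pC = 0.00000000000329 C

95.9 pC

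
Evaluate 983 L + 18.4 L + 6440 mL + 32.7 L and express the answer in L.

1040.54 L

In L:
  983 L → 983
  18.4 L → 18.4
  6440 mL = 6440 × 10^-3 L = 6.44
  32.7 L → 32.7
Sum: 983 + 18.4 + 6.44 + 32.7 = 1040.54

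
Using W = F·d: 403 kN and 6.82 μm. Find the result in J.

403 × 10³ × 6.82 × 10⁻⁶ = 2748.46 × 10⁻³ J

2.74846 J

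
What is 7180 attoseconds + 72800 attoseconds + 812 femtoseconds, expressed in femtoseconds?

891.98 femtoseconds

In femtoseconds:
  7180 attoseconds = 7180 × 10⁻³ femtoseconds = 7.18
  72800 attoseconds = 72800 × 10⁻³ femtoseconds = 72.8
  812 femtoseconds → 812
Sum: 7.18 + 72.8 + 812 = 891.98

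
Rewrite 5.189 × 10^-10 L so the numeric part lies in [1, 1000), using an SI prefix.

518.9 pL

= 518.9 × 10^-12 L; 10^-12 is pico.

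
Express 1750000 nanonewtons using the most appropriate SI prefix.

1.75 millinewtons

= 1.75 × 10⁻³ newtons; 10⁻³ is milli.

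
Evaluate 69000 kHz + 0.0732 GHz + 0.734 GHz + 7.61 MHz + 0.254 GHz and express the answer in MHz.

1137.81 MHz

In MHz:
  69000 kHz = 69000 × 10⁻³ MHz = 69
  0.0732 GHz = 0.0732 × 10³ MHz = 73.2
  0.734 GHz = 0.734 × 10³ MHz = 734
  7.61 MHz → 7.61
  0.254 GHz = 0.254 × 10³ MHz = 254
Sum: 69 + 73.2 + 734 + 7.61 + 254 = 1137.81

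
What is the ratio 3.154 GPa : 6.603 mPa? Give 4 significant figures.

(3.154 × 10^9) / (6.603 × 10^-3) = 0.47766 × 10^12

477700000000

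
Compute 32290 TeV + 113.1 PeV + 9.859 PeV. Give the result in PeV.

In PeV:
  32290 TeV = 32290e-3 PeV = 32.29
  113.1 PeV → 113.1
  9.859 PeV → 9.859
Sum: 32.29 + 113.1 + 9.859 = 155.249

155.249 PeV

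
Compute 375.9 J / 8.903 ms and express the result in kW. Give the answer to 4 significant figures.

(375.9) / (8.903 × 10⁻³) = 42.2217 × 10³ W

42.22 kW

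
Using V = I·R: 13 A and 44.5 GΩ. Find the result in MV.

13 × 44.5 × 10⁹ = 578.5 × 10⁹ V

578500 MV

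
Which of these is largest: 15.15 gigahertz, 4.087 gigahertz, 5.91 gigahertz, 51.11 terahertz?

15.15 gigahertz = 15150000000 hertz
4.087 gigahertz = 4087000000 hertz
5.91 gigahertz = 5910000000 hertz
51.11 terahertz = 51110000000000 hertz

51.11 terahertz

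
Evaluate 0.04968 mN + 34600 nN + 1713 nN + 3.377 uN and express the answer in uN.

In uN:
  0.04968 mN = 0.04968 × 10³ uN = 49.68
  34600 nN = 34600 × 10⁻³ uN = 34.6
  1713 nN = 1713 × 10⁻³ uN = 1.713
  3.377 uN → 3.377
Sum: 49.68 + 34.6 + 1.713 + 3.377 = 89.37

89.37 uN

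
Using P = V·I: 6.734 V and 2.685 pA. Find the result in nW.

0.01808079 nW

6.734 × 2.685 × 10⁻¹² = 18.08079 × 10⁻¹² W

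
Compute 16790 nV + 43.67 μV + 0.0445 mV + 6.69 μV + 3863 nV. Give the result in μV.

In μV:
  16790 nV = 16790 × 10^-3 μV = 16.79
  43.67 μV → 43.67
  0.0445 mV = 0.0445 × 10^3 μV = 44.5
  6.69 μV → 6.69
  3863 nV = 3863 × 10^-3 μV = 3.863
Sum: 16.79 + 43.67 + 44.5 + 6.69 + 3.863 = 115.513

115.513 μV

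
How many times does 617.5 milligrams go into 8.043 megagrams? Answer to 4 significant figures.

13030000

(8.043 × 10^6) / (617.5 × 10^-3) = 0.013025 × 10^9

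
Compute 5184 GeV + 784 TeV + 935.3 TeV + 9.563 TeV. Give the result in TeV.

1734.047 TeV

In TeV:
  5184 GeV = 5184 × 10^-3 TeV = 5.184
  784 TeV → 784
  935.3 TeV → 935.3
  9.563 TeV → 9.563
Sum: 5.184 + 784 + 935.3 + 9.563 = 1734.047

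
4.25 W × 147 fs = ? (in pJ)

0.62475 pJ

4.25 × 147 × 10⁻¹⁵ = 624.75 × 10⁻¹⁵ J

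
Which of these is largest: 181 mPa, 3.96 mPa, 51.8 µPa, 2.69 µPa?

181 mPa

181 mPa = 0.181 Pa
3.96 mPa = 0.00396 Pa
51.8 µPa = 0.0000518 Pa
2.69 µPa = 0.00000269 Pa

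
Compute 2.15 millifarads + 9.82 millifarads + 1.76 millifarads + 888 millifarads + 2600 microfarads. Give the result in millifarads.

904.33 millifarads

In millifarads:
  2.15 millifarads → 2.15
  9.82 millifarads → 9.82
  1.76 millifarads → 1.76
  888 millifarads → 888
  2600 microfarads = 2600 × 10^-3 millifarads = 2.6
Sum: 2.15 + 9.82 + 1.76 + 888 + 2.6 = 904.33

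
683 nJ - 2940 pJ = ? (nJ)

In nJ:
  683 nJ → 683
  2940 pJ = 2940e-3 nJ = 2.94
Difference: 683 - 2.94 = 680.06

680.06 nJ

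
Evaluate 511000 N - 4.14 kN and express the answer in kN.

506.86 kN

In kN:
  511000 N = 511000 × 10⁻³ kN = 511
  4.14 kN → 4.14
Difference: 511 - 4.14 = 506.86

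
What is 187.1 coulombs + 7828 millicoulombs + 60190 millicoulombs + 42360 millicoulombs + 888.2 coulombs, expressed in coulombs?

1185.678 coulombs

In coulombs:
  187.1 coulombs → 187.1
  7828 millicoulombs = 7828e-3 coulombs = 7.828
  60190 millicoulombs = 60190e-3 coulombs = 60.19
  42360 millicoulombs = 42360e-3 coulombs = 42.36
  888.2 coulombs → 888.2
Sum: 187.1 + 7.828 + 60.19 + 42.36 + 888.2 = 1185.678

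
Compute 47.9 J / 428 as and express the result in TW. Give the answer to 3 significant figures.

(47.9) / (428 × 10^-18) = 0.11192 × 10^18 W

112000 TW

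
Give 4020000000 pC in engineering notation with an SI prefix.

= 4.02e-3 C; 1e-3 is milli.

4.02 mC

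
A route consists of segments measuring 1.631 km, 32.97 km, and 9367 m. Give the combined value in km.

43.968 km

In km:
  1.631 km → 1.631
  32.97 km → 32.97
  9367 m = 9367e-3 km = 9.367
Sum: 1.631 + 32.97 + 9.367 = 43.968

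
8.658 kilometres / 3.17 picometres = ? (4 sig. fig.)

2731000000000000

(8.658 × 10³) / (3.17 × 10⁻¹²) = 2.7312 × 10¹⁵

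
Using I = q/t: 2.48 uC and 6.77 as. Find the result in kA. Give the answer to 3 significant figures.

(2.48 × 10^-6) / (6.77 × 10^-18) = 0.36632 × 10^12 A

366000000 kA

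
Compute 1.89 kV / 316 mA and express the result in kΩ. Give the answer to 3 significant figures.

5.98 kΩ

(1.89e3) / (316e-3) = 0.005981e6 Ω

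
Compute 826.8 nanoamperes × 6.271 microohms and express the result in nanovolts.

826.8 × 10^-9 × 6.271 × 10^-6 = 5184.8628 × 10^-15 V

0.0051848628 nanovolts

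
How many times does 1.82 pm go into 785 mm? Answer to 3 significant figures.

(785 × 10⁻³) / (1.82 × 10⁻¹²) = 431.3 × 10⁹

431000000000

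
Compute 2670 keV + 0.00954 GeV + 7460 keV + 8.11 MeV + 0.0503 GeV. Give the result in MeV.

78.08 MeV

In MeV:
  2670 keV = 2670 × 10⁻³ MeV = 2.67
  0.00954 GeV = 0.00954 × 10³ MeV = 9.54
  7460 keV = 7460 × 10⁻³ MeV = 7.46
  8.11 MeV → 8.11
  0.0503 GeV = 0.0503 × 10³ MeV = 50.3
Sum: 2.67 + 9.54 + 7.46 + 8.11 + 50.3 = 78.08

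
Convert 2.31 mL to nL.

2310000 nL

milli = 10^-3, nano = 10^-9; factor is 10^6.
2.31 × 10^6 = 2310000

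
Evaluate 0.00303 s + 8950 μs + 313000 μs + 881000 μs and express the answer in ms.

In ms:
  0.00303 s = 0.00303 × 10^3 ms = 3.03
  8950 μs = 8950 × 10^-3 ms = 8.95
  313000 μs = 313000 × 10^-3 ms = 313
  881000 μs = 881000 × 10^-3 ms = 881
Sum: 3.03 + 8.95 + 313 + 881 = 1205.98

1205.98 ms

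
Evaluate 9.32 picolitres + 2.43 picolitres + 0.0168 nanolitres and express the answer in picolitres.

28.55 picolitres

In picolitres:
  9.32 picolitres → 9.32
  2.43 picolitres → 2.43
  0.0168 nanolitres = 0.0168e3 picolitres = 16.8
Sum: 9.32 + 2.43 + 16.8 = 28.55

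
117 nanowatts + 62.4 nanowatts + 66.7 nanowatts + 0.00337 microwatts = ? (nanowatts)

249.47 nanowatts

In nanowatts:
  117 nanowatts → 117
  62.4 nanowatts → 62.4
  66.7 nanowatts → 66.7
  0.00337 microwatts = 0.00337 × 10^3 nanowatts = 3.37
Sum: 117 + 62.4 + 66.7 + 3.37 = 249.47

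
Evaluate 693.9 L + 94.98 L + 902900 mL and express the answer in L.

1691.78 L

In L:
  693.9 L → 693.9
  94.98 L → 94.98
  902900 mL = 902900 × 10^-3 L = 902.9
Sum: 693.9 + 94.98 + 902.9 = 1691.78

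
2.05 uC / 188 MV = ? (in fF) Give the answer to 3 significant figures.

(2.05 × 10^-6) / (188 × 10^6) = 0.010904 × 10^-12 F

10.9 fF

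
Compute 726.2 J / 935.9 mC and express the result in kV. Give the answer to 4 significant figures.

(726.2) / (935.9 × 10^-3) = 0.775938 × 10^3 V

0.7759 kV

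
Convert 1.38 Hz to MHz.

0.00000138 MHz

(no prefix) = 10⁰, mega = 10⁶; factor is 10⁻⁶.
1.38 × 10⁻⁶ = 0.00000138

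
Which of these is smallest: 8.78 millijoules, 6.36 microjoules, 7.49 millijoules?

8.78 millijoules = 0.00878 joules
6.36 microjoules = 0.00000636 joules
7.49 millijoules = 0.00749 joules

6.36 microjoules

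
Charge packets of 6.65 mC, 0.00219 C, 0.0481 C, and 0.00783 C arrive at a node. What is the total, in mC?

In mC:
  6.65 mC → 6.65
  0.00219 C = 0.00219 × 10^3 mC = 2.19
  0.0481 C = 0.0481 × 10^3 mC = 48.1
  0.00783 C = 0.00783 × 10^3 mC = 7.83
Sum: 6.65 + 2.19 + 48.1 + 7.83 = 64.77

64.77 mC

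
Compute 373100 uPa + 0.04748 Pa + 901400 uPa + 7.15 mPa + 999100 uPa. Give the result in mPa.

In mPa:
  373100 uPa = 373100 × 10^-3 mPa = 373.1
  0.04748 Pa = 0.04748 × 10^3 mPa = 47.48
  901400 uPa = 901400 × 10^-3 mPa = 901.4
  7.15 mPa → 7.15
  999100 uPa = 999100 × 10^-3 mPa = 999.1
Sum: 373.1 + 47.48 + 901.4 + 7.15 + 999.1 = 2328.23

2328.23 mPa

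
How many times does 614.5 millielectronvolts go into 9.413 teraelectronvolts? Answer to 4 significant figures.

(9.413 × 10¹²) / (614.5 × 10⁻³) = 0.015318 × 10¹⁵

15320000000000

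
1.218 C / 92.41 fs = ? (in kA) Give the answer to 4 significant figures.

13180000000 kA

(1.218) / (92.41e-15) = 0.0131804e15 A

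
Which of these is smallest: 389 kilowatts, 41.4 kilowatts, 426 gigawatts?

389 kilowatts = 389000 watts
41.4 kilowatts = 41400 watts
426 gigawatts = 426000000000 watts

41.4 kilowatts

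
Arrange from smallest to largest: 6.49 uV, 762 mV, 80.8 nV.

80.8 nV < 6.49 uV < 762 mV

6.49 uV = 0.00000649 V
762 mV = 0.762 V
80.8 nV = 0.0000000808 V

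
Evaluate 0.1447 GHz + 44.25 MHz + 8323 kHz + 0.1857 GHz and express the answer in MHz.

382.973 MHz

In MHz:
  0.1447 GHz = 0.1447 × 10^3 MHz = 144.7
  44.25 MHz → 44.25
  8323 kHz = 8323 × 10^-3 MHz = 8.323
  0.1857 GHz = 0.1857 × 10^3 MHz = 185.7
Sum: 144.7 + 44.25 + 8.323 + 185.7 = 382.973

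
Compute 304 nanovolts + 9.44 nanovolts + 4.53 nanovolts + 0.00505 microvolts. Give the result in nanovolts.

323.02 nanovolts

In nanovolts:
  304 nanovolts → 304
  9.44 nanovolts → 9.44
  4.53 nanovolts → 4.53
  0.00505 microvolts = 0.00505 × 10³ nanovolts = 5.05
Sum: 304 + 9.44 + 4.53 + 5.05 = 323.02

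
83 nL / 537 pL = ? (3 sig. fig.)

155

(83 × 10⁻⁹) / (537 × 10⁻¹²) = 0.1546 × 10³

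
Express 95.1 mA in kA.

0.0000951 kA

milli = 10⁻³, kilo = 10³; factor is 10⁻⁶.
95.1 × 10⁻⁶ = 0.0000951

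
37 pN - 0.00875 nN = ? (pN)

28.25 pN

In pN:
  37 pN → 37
  0.00875 nN = 0.00875 × 10^3 pN = 8.75
Difference: 37 - 8.75 = 28.25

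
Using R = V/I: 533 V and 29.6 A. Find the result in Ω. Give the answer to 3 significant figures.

18.0 Ω

(533) / (29.6) = 18.007 Ω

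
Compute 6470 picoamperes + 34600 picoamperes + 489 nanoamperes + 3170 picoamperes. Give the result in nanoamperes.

533.24 nanoamperes

In nanoamperes:
  6470 picoamperes = 6470 × 10⁻³ nanoamperes = 6.47
  34600 picoamperes = 34600 × 10⁻³ nanoamperes = 34.6
  489 nanoamperes → 489
  3170 picoamperes = 3170 × 10⁻³ nanoamperes = 3.17
Sum: 6.47 + 34.6 + 489 + 3.17 = 533.24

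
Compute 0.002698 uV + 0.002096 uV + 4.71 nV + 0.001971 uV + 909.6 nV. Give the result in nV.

In nV:
  0.002698 uV = 0.002698e3 nV = 2.698
  0.002096 uV = 0.002096e3 nV = 2.096
  4.71 nV → 4.71
  0.001971 uV = 0.001971e3 nV = 1.971
  909.6 nV → 909.6
Sum: 2.698 + 2.096 + 4.71 + 1.971 + 909.6 = 921.075

921.075 nV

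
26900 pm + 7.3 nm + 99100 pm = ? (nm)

133.3 nm

In nm:
  26900 pm = 26900 × 10⁻³ nm = 26.9
  7.3 nm → 7.3
  99100 pm = 99100 × 10⁻³ nm = 99.1
Sum: 26.9 + 7.3 + 99.1 = 133.3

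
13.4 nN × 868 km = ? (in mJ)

11.6312 mJ

13.4 × 10^-9 × 868 × 10^3 = 11631.2 × 10^-6 J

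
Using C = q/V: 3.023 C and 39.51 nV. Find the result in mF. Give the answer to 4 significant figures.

76510000000 mF

(3.023) / (39.51 × 10⁻⁹) = 0.0765123 × 10⁹ F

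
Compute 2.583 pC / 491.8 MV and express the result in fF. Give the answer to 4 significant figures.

0.000005252 fF

(2.583e-12) / (491.8e6) = 0.00525214e-18 F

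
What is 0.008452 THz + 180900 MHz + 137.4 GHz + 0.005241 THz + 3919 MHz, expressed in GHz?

In GHz:
  0.008452 THz = 0.008452e3 GHz = 8.452
  180900 MHz = 180900e-3 GHz = 180.9
  137.4 GHz → 137.4
  0.005241 THz = 0.005241e3 GHz = 5.241
  3919 MHz = 3919e-3 GHz = 3.919
Sum: 8.452 + 180.9 + 137.4 + 5.241 + 3.919 = 335.912

335.912 GHz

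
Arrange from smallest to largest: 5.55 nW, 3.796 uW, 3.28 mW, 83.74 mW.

5.55 nW < 3.796 uW < 3.28 mW < 83.74 mW

5.55 nW = 0.00000000555 W
3.796 uW = 0.000003796 W
3.28 mW = 0.00328 W
83.74 mW = 0.08374 W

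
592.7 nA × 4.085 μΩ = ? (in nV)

592.7 × 10⁻⁹ × 4.085 × 10⁻⁶ = 2421.1795 × 10⁻¹⁵ V

0.0024211795 nV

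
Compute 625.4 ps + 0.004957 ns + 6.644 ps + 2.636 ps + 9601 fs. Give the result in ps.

649.238 ps

In ps:
  625.4 ps → 625.4
  0.004957 ns = 0.004957 × 10^3 ps = 4.957
  6.644 ps → 6.644
  2.636 ps → 2.636
  9601 fs = 9601 × 10^-3 ps = 9.601
Sum: 625.4 + 4.957 + 6.644 + 2.636 + 9.601 = 649.238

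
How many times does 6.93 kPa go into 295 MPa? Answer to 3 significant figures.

42600

(295e6) / (6.93e3) = 42.57e3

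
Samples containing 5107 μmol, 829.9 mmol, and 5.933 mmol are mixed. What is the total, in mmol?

In mmol:
  5107 μmol = 5107 × 10^-3 mmol = 5.107
  829.9 mmol → 829.9
  5.933 mmol → 5.933
Sum: 5.107 + 829.9 + 5.933 = 840.94

840.94 mmol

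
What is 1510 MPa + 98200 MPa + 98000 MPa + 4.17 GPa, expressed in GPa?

201.88 GPa

In GPa:
  1510 MPa = 1510 × 10^-3 GPa = 1.51
  98200 MPa = 98200 × 10^-3 GPa = 98.2
  98000 MPa = 98000 × 10^-3 GPa = 98
  4.17 GPa → 4.17
Sum: 1.51 + 98.2 + 98 + 4.17 = 201.88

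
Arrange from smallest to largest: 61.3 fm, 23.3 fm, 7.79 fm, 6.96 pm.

7.79 fm < 23.3 fm < 61.3 fm < 6.96 pm

61.3 fm = 0.0000000000000613 m
23.3 fm = 0.0000000000000233 m
7.79 fm = 0.00000000000000779 m
6.96 pm = 0.00000000000696 m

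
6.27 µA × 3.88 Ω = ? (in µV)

24.3276 µV

6.27e-6 × 3.88 = 24.3276e-6 V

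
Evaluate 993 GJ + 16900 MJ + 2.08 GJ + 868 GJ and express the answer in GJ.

In GJ:
  993 GJ → 993
  16900 MJ = 16900 × 10⁻³ GJ = 16.9
  2.08 GJ → 2.08
  868 GJ → 868
Sum: 993 + 16.9 + 2.08 + 868 = 1879.98

1879.98 GJ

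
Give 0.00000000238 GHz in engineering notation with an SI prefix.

2.38 Hz

= 2.38 Hz; mantissa already in [1, 1000).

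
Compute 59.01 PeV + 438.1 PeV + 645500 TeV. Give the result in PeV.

1142.61 PeV

In PeV:
  59.01 PeV → 59.01
  438.1 PeV → 438.1
  645500 TeV = 645500 × 10^-3 PeV = 645.5
Sum: 59.01 + 438.1 + 645.5 = 1142.61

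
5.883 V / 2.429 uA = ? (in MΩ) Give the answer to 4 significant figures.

2.422 MΩ

(5.883) / (2.429 × 10^-6) = 2.42198 × 10^6 Ω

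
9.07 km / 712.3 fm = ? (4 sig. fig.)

(9.07 × 10^3) / (712.3 × 10^-15) = 0.012733 × 10^18

12730000000000000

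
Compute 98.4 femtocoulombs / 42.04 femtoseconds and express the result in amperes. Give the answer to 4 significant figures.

2.341 amperes

(98.4e-15) / (42.04e-15) = 2.34063 A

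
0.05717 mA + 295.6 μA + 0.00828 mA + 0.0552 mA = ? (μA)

416.25 μA

In μA:
  0.05717 mA = 0.05717 × 10³ μA = 57.17
  295.6 μA → 295.6
  0.00828 mA = 0.00828 × 10³ μA = 8.28
  0.0552 mA = 0.0552 × 10³ μA = 55.2
Sum: 57.17 + 295.6 + 8.28 + 55.2 = 416.25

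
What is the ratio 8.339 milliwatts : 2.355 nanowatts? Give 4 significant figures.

(8.339e-3) / (2.355e-9) = 3.541e6

3541000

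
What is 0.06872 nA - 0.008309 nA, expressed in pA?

In pA:
  0.06872 nA = 0.06872 × 10^3 pA = 68.72
  0.008309 nA = 0.008309 × 10^3 pA = 8.309
Difference: 68.72 - 8.309 = 60.411

60.411 pA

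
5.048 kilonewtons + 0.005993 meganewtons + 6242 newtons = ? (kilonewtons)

In kilonewtons:
  5.048 kilonewtons → 5.048
  0.005993 meganewtons = 0.005993 × 10³ kilonewtons = 5.993
  6242 newtons = 6242 × 10⁻³ kilonewtons = 6.242
Sum: 5.048 + 5.993 + 6.242 = 17.283

17.283 kilonewtons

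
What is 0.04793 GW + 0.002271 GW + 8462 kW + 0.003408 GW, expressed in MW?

62.071 MW

In MW:
  0.04793 GW = 0.04793 × 10^3 MW = 47.93
  0.002271 GW = 0.002271 × 10^3 MW = 2.271
  8462 kW = 8462 × 10^-3 MW = 8.462
  0.003408 GW = 0.003408 × 10^3 MW = 3.408
Sum: 47.93 + 2.271 + 8.462 + 3.408 = 62.071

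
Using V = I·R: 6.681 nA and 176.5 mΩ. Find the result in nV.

1.1791965 nV

6.681 × 10^-9 × 176.5 × 10^-3 = 1179.1965 × 10^-12 V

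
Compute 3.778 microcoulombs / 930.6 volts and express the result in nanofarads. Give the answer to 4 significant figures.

4.060 nanofarads

(3.778e-6) / (930.6) = 0.00405975e-6 F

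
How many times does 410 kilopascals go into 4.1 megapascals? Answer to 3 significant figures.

(4.1e6) / (410e3) = 0.01e3

10.0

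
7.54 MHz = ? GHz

mega = 10⁶, giga = 10⁹; factor is 10⁻³.
7.54 × 10⁻³ = 0.00754

0.00754 GHz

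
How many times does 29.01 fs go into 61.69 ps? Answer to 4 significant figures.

(61.69e-12) / (29.01e-15) = 2.1265e3

2127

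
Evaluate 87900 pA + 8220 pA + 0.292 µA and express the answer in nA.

In nA:
  87900 pA = 87900e-3 nA = 87.9
  8220 pA = 8220e-3 nA = 8.22
  0.292 µA = 0.292e3 nA = 292
Sum: 87.9 + 8.22 + 292 = 388.12

388.12 nA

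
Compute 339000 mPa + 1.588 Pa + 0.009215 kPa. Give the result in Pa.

In Pa:
  339000 mPa = 339000 × 10⁻³ Pa = 339
  1.588 Pa → 1.588
  0.009215 kPa = 0.009215 × 10³ Pa = 9.215
Sum: 339 + 1.588 + 9.215 = 349.803

349.803 Pa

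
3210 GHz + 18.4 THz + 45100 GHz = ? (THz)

In THz:
  3210 GHz = 3210e-3 THz = 3.21
  18.4 THz → 18.4
  45100 GHz = 45100e-3 THz = 45.1
Sum: 3.21 + 18.4 + 45.1 = 66.71

66.71 THz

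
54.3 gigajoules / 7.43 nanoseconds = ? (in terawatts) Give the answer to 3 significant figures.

7310000 terawatts

(54.3 × 10^9) / (7.43 × 10^-9) = 7.3082 × 10^18 W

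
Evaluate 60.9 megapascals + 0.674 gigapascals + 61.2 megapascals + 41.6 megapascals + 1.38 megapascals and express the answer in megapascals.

839.08 megapascals

In megapascals:
  60.9 megapascals → 60.9
  0.674 gigapascals = 0.674e3 megapascals = 674
  61.2 megapascals → 61.2
  41.6 megapascals → 41.6
  1.38 megapascals → 1.38
Sum: 60.9 + 674 + 61.2 + 41.6 + 1.38 = 839.08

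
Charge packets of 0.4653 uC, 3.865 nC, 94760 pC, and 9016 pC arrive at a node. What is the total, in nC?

In nC:
  0.4653 uC = 0.4653e3 nC = 465.3
  3.865 nC → 3.865
  94760 pC = 94760e-3 nC = 94.76
  9016 pC = 9016e-3 nC = 9.016
Sum: 465.3 + 3.865 + 94.76 + 9.016 = 572.941

572.941 nC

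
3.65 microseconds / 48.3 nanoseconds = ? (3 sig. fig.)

75.6

(3.65 × 10⁻⁶) / (48.3 × 10⁻⁹) = 0.07557 × 10³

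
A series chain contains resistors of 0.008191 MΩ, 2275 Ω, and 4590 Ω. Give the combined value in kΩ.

In kΩ:
  0.008191 MΩ = 0.008191e3 kΩ = 8.191
  2275 Ω = 2275e-3 kΩ = 2.275
  4590 Ω = 4590e-3 kΩ = 4.59
Sum: 8.191 + 2.275 + 4.59 = 15.056

15.056 kΩ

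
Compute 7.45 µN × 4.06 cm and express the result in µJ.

7.45 × 10⁻⁶ × 4.06 × 10⁻² = 30.247 × 10⁻⁸ J

0.30247 µJ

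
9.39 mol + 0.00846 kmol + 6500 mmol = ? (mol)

24.35 mol

In mol:
  9.39 mol → 9.39
  0.00846 kmol = 0.00846e3 mol = 8.46
  6500 mmol = 6500e-3 mol = 6.5
Sum: 9.39 + 8.46 + 6.5 = 24.35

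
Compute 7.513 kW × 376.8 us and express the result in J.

2.8308984 J

7.513 × 10^3 × 376.8 × 10^-6 = 2830.8984 × 10^-3 J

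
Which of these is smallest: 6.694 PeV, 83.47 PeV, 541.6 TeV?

541.6 TeV

6.694 PeV = 6694000000000000 eV
83.47 PeV = 83470000000000000 eV
541.6 TeV = 541600000000000 eV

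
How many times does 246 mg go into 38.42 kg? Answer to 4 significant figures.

156200

(38.42e3) / (246e-3) = 0.15618e6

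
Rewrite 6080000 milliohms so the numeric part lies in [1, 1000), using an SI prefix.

= 6.08 × 10³ ohms; 10³ is kilo.

6.08 kiloohms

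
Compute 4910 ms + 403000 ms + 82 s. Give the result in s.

In s:
  4910 ms = 4910 × 10⁻³ s = 4.91
  403000 ms = 403000 × 10⁻³ s = 403
  82 s → 82
Sum: 4.91 + 403 + 82 = 489.91

489.91 s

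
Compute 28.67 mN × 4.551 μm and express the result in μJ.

28.67 × 10^-3 × 4.551 × 10^-6 = 130.47717 × 10^-9 J

0.13047717 μJ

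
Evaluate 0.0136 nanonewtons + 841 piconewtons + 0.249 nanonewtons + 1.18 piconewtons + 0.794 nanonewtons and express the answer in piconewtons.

In piconewtons:
  0.0136 nanonewtons = 0.0136 × 10^3 piconewtons = 13.6
  841 piconewtons → 841
  0.249 nanonewtons = 0.249 × 10^3 piconewtons = 249
  1.18 piconewtons → 1.18
  0.794 nanonewtons = 0.794 × 10^3 piconewtons = 794
Sum: 13.6 + 841 + 249 + 1.18 + 794 = 1898.78

1898.78 piconewtons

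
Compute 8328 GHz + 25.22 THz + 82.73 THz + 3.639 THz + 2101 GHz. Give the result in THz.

In THz:
  8328 GHz = 8328 × 10⁻³ THz = 8.328
  25.22 THz → 25.22
  82.73 THz → 82.73
  3.639 THz → 3.639
  2101 GHz = 2101 × 10⁻³ THz = 2.101
Sum: 8.328 + 25.22 + 82.73 + 3.639 + 2.101 = 122.018

122.018 THz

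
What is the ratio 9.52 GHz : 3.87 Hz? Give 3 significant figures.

(9.52 × 10^9) / (3.87) = 2.46 × 10^9

2460000000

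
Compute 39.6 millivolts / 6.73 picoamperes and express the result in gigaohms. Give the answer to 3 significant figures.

5.88 gigaohms

(39.6e-3) / (6.73e-12) = 5.8841e9 Ω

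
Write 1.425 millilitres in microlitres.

1425 microlitres

milli = 1e-3, micro = 1e-6; factor is 1e3.
1.425 × 1e3 = 1425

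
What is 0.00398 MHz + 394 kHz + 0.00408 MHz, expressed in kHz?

402.06 kHz

In kHz:
  0.00398 MHz = 0.00398 × 10³ kHz = 3.98
  394 kHz → 394
  0.00408 MHz = 0.00408 × 10³ kHz = 4.08
Sum: 3.98 + 394 + 4.08 = 402.06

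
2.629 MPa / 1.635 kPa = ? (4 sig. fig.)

(2.629e6) / (1.635e3) = 1.608e3

1608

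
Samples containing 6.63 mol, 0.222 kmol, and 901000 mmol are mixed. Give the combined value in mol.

1129.63 mol

In mol:
  6.63 mol → 6.63
  0.222 kmol = 0.222e3 mol = 222
  901000 mmol = 901000e-3 mol = 901
Sum: 6.63 + 222 + 901 = 1129.63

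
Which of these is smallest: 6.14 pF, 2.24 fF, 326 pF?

6.14 pF = 0.00000000000614 F
2.24 fF = 0.00000000000000224 F
326 pF = 0.000000000326 F

2.24 fF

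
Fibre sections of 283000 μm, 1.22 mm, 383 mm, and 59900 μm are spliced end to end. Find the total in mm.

In mm:
  283000 μm = 283000 × 10⁻³ mm = 283
  1.22 mm → 1.22
  383 mm → 383
  59900 μm = 59900 × 10⁻³ mm = 59.9
Sum: 283 + 1.22 + 383 + 59.9 = 727.12

727.12 mm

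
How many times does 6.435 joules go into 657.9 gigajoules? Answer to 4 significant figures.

102200000000

(657.9 × 10⁹) / (6.435) = 102.24 × 10⁹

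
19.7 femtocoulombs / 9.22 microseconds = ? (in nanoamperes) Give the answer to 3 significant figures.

2.14 nanoamperes

(19.7 × 10^-15) / (9.22 × 10^-6) = 2.1367 × 10^-9 A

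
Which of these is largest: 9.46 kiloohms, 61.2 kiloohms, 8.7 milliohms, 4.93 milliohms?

9.46 kiloohms = 9460 ohms
61.2 kiloohms = 61200 ohms
8.7 milliohms = 0.0087 ohms
4.93 milliohms = 0.00493 ohms

61.2 kiloohms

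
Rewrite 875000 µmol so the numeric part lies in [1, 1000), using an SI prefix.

= 875e-3 mol; 1e-3 is milli.

875 mmol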